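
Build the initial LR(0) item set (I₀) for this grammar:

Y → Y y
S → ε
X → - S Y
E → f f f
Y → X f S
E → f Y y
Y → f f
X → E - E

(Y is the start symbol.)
{ [E → . f Y y], [E → . f f f], [X → . - S Y], [X → . E - E], [Y → . X f S], [Y → . Y y], [Y → . f f], [Y' → . Y] }

First, augment the grammar with Y' → Y
I₀ = CLOSURE({ [Y' → . Y] }):
  [Y' → . Y] has the dot before Y: add [Y → . Y y], [Y → . X f S], [Y → . f f]
  [Y → . X f S] has the dot before X: add [X → . - S Y], [X → . E - E]
  [X → . E - E] has the dot before E: add [E → . f f f], [E → . f Y y]
No further items can be added.

I₀ = { [E → . f Y y], [E → . f f f], [X → . - S Y], [X → . E - E], [Y → . X f S], [Y → . Y y], [Y → . f f], [Y' → . Y] }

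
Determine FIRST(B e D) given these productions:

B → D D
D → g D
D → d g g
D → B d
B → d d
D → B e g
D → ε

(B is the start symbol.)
{ 'd', 'e', 'g' }

FIRST sets of the non-terminals involved (from the grammar, by fixed-point iteration):
  FIRST(B) = { 'd', 'e', 'g', ε }

To compute FIRST(B e D), process the symbols left to right:
Symbol B is a non-terminal. Add FIRST(B) \ {ε} = { 'd', 'e', 'g' }
B is nullable (ε ∈ FIRST(B)), continue to the next symbol.
Symbol e is a terminal. Add 'e' and stop.
FIRST(B e D) = { 'd', 'e', 'g' }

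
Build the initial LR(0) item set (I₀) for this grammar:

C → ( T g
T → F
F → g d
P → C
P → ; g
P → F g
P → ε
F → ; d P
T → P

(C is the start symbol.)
{ [C → . ( T g], [C' → . C] }

First, augment the grammar with C' → C
I₀ = CLOSURE({ [C' → . C] }):
  [C' → . C] has the dot before C: add [C → . ( T g]
No further items can be added.

I₀ = { [C → . ( T g], [C' → . C] }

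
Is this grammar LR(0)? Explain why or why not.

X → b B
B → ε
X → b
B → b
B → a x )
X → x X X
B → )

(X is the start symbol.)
No. Shift-reduce conflict between [B → .] and [B → . )]

Augment with X' → X and build the canonical LR(0) collection (I0 = CLOSURE({[X' → . X]}), then GOTO on every symbol after a dot until no new states appear). It has 12 states:
  I0: { [X → . b B], [X → . b], [X → . x X X], [X' → . X] }  — shift
  I1: { [X' → X .] }  — accept
  I2: { [B → . )], [B → . a x )], [B → . b], [B → .], [X → b . B], [X → b .] }  — shift, 2 reduces
  I3: { [X → . b B], [X → . b], [X → . x X X], [X → x . X X] }  — shift
  I4: { [X → . b B], [X → . b], [X → . x X X], [X → x X . X] }  — shift
  I5: { [X → x X X .] }  — reduce
  I6: { [B → ) .] }  — reduce
  I7: { [X → b B .] }  — reduce
  I8: { [B → a . x )] }  — shift
  I9: { [B → b .] }  — reduce
  I10: { [B → a x . )] }  — shift
  I11: { [B → a x ) .] }  — reduce

Conflict in state I2:
  Shift-reduce conflict between [B → .] and [B → . )]
So the grammar is NOT LR(0).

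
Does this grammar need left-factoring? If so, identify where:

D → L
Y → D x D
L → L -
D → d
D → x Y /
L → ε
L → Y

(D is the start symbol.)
Left-factoring is needed when two productions for the same non-terminal
share a common prefix on the right-hand side.

Productions for D:
  D → L
  D → d
  D → x Y /
Productions for L:
  L → L -
  L → ε
  L → Y

No common prefixes found.

Answer: No, left-factoring is not needed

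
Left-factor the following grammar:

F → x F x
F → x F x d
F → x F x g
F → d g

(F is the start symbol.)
Left-factoring transforms A → αβ₁ | αβ₂ into A → αA' and A' → β₁ | β₂
(α is the longest common prefix among the alternatives). Repeat until
no nonterminal has two alternatives with a common prefix.

Round 1: F has alternatives sharing prefix 'x F x'. Introduce F': F → x F x F'
  Add: F' → ε
  Add: F' → d
  Add: F' → g

No remaining common prefixes — done.

Resulting grammar:
F → x F x F'
F' → ε
F' → d
F' → g
F → d g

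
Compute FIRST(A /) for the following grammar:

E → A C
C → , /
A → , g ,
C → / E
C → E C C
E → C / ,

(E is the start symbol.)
FIRST sets of the non-terminals involved (from the grammar, by fixed-point iteration):
  FIRST(A) = { ',' }

To compute FIRST(A /), process the symbols left to right:
Symbol A is a non-terminal. Add FIRST(A) \ {ε} = { ',' }
A is not nullable (ε ∉ FIRST(A)), so stop here.
FIRST(A /) = { ',' }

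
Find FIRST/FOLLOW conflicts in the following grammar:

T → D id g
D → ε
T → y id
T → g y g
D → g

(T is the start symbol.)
No FIRST/FOLLOW conflicts.

Nullable non-terminals: D.

D: nullable alternative(s) D → ε; FOLLOW(D) = { 'id' }
  D → ε: FIRST \ {ε} = { } — this is the only nullable alternative, skip
  D → g: FIRST \ {ε} = { 'g' } — disjoint from FOLLOW(D)

T has no nullable alternative, so no FIRST/FOLLOW check is needed there.

No FIRST/FOLLOW conflicts found.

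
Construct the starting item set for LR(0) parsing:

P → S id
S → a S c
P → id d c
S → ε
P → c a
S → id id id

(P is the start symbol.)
First, augment the grammar with P' → P
I₀ = CLOSURE({ [P' → . P] }):
  [P' → . P] has the dot before P: add [P → . S id], [P → . id d c], [P → . c a]
  [P → . S id] has the dot before S: add [S → . a S c], [S → .], [S → . id id id]
No further items can be added.

I₀ = { [P → . S id], [P → . c a], [P → . id d c], [P' → . P], [S → . a S c], [S → . id id id], [S → .] }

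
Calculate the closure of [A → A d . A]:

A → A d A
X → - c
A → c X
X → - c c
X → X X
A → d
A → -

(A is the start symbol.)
{ [A → . -], [A → . A d A], [A → . c X], [A → . d], [A → A d . A] }

To compute CLOSURE, for each item [A → α.Bβ] where B is a non-terminal, add [B → .γ] for all productions B → γ; repeat for the newly added items until nothing changes.

Start with: [A → A d . A]
  [A → A d . A] has the dot before A: add [A → . A d A], [A → . c X], [A → . d], [A → . -]
No further items can be added.

CLOSURE = { [A → . -], [A → . A d A], [A → . c X], [A → . d], [A → A d . A] }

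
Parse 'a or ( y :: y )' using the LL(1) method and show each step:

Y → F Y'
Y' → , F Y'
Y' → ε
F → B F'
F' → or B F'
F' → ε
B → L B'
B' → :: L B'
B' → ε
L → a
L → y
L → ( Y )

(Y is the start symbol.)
Stack is shown with the top on the left.

Stack                       Input              Action
-----------------------------------------------------
Y $                         a or ( y :: y ) $  output Y → F Y'
F Y' $                      a or ( y :: y ) $  output F → B F'
B F' Y' $                   a or ( y :: y ) $  output B → L B'
L B' F' Y' $                a or ( y :: y ) $  output L → a
a B' F' Y' $                a or ( y :: y ) $  match 'a'
B' F' Y' $                  or ( y :: y ) $    output B' → ε
F' Y' $                     or ( y :: y ) $    output F' → or B F'
or B F' Y' $                or ( y :: y ) $    match 'or'
B F' Y' $                   ( y :: y ) $       output B → L B'
L B' F' Y' $                ( y :: y ) $       output L → ( Y )
( Y ) B' F' Y' $            ( y :: y ) $       match '('
Y ) B' F' Y' $              y :: y ) $         output Y → F Y'
F Y' ) B' F' Y' $           y :: y ) $         output F → B F'
B F' Y' ) B' F' Y' $        y :: y ) $         output B → L B'
L B' F' Y' ) B' F' Y' $     y :: y ) $         output L → y
y B' F' Y' ) B' F' Y' $     y :: y ) $         match 'y'
B' F' Y' ) B' F' Y' $       :: y ) $           output B' → :: L B'
:: L B' F' Y' ) B' F' Y' $  :: y ) $           match '::'
L B' F' Y' ) B' F' Y' $     y ) $              output L → y
y B' F' Y' ) B' F' Y' $     y ) $              match 'y'
B' F' Y' ) B' F' Y' $       ) $                output B' → ε
F' Y' ) B' F' Y' $          ) $                output F' → ε
Y' ) B' F' Y' $             ) $                output Y' → ε
) B' F' Y' $                ) $                match ')'
B' F' Y' $                  $                  output B' → ε
F' Y' $                     $                  output F' → ε
Y' $                        $                  output Y' → ε
$                           $                  accept

The string is accepted.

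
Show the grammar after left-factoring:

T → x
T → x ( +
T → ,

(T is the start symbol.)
Left-factoring transforms A → αβ₁ | αβ₂ into A → αA' and A' → β₁ | β₂
(α is the longest common prefix among the alternatives). Repeat until
no nonterminal has two alternatives with a common prefix.

Round 1: T has alternatives sharing prefix 'x'. Introduce T': T → x T'
  Add: T' → ε
  Add: T' → ( +

No remaining common prefixes — done.

Resulting grammar:
T → x T'
T' → ε
T' → ( +
T → ,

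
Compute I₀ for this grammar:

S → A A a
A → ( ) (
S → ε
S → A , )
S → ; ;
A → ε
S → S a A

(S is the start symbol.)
First, augment the grammar with S' → S
I₀ = CLOSURE({ [S' → . S] }):
  [S' → . S] has the dot before S: add [S → . A A a], [S → .], [S → . A , )], [S → . ; ;], [S → . S a A]
  [S → . A A a] has the dot before A: add [A → . ( ) (], [A → .]
No further items can be added.

I₀ = { [A → . ( ) (], [A → .], [S → . ; ;], [S → . A , )], [S → . A A a], [S → . S a A], [S → .], [S' → . S] }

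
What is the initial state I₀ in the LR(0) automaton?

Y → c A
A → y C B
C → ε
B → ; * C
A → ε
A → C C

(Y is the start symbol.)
First, augment the grammar with Y' → Y
I₀ = CLOSURE({ [Y' → . Y] }):
  [Y' → . Y] has the dot before Y: add [Y → . c A]
No further items can be added.

I₀ = { [Y → . c A], [Y' → . Y] }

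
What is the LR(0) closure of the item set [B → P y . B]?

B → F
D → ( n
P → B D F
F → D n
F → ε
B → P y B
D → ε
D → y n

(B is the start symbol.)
Start with: [B → P y . B]
  [B → P y . B] has the dot before B: add [B → . F], [B → . P y B]
  [B → . F] has the dot before F: add [F → . D n], [F → .]
  [B → . P y B] has the dot before P: add [P → . B D F]
  [F → . D n] has the dot before D: add [D → . ( n], [D → .], [D → . y n]
No further items can be added.

CLOSURE = { [B → . F], [B → . P y B], [B → P y . B], [D → . ( n], [D → . y n], [D → .], [F → . D n], [F → .], [P → . B D F] }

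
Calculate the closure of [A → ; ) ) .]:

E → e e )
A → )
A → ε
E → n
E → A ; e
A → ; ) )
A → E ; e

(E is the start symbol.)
To compute CLOSURE, for each item [A → α.Bβ] where B is a non-terminal, add [B → .γ] for all productions B → γ; repeat for the newly added items until nothing changes.

Start with: [A → ; ) ) .]
The dot is at the end, so nothing is added.

CLOSURE = { [A → ; ) ) .] }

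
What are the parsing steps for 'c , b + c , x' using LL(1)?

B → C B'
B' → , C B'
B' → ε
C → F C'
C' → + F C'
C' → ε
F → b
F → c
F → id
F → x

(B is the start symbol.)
Stack is shown with the top on the left.

Stack        Input            Action
------------------------------------
B $          c , b + c , x $  output B → C B'
C B' $       c , b + c , x $  output C → F C'
F C' B' $    c , b + c , x $  output F → c
c C' B' $    c , b + c , x $  match 'c'
C' B' $      , b + c , x $    output C' → ε
B' $         , b + c , x $    output B' → , C B'
, C B' $     , b + c , x $    match ','
C B' $       b + c , x $      output C → F C'
F C' B' $    b + c , x $      output F → b
b C' B' $    b + c , x $      match 'b'
C' B' $      + c , x $        output C' → + F C'
+ F C' B' $  + c , x $        match '+'
F C' B' $    c , x $          output F → c
c C' B' $    c , x $          match 'c'
C' B' $      , x $            output C' → ε
B' $         , x $            output B' → , C B'
, C B' $     , x $            match ','
C B' $       x $              output C → F C'
F C' B' $    x $              output F → x
x C' B' $    x $              match 'x'
C' B' $      $                output C' → ε
B' $         $                output B' → ε
$            $                accept

The string is accepted.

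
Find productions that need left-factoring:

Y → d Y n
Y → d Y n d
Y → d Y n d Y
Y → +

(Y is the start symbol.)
Yes, Y has productions with common prefix 'd Y n'

Left-factoring is needed when two productions for the same non-terminal
share a common prefix on the right-hand side.

Productions for Y:
  Y → d Y n
  Y → d Y n d
  Y → d Y n d Y
  Y → +

Found common prefix 'd Y n' in productions for Y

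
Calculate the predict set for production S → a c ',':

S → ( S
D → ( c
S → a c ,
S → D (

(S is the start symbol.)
{ 'a' }

PREDICT(S → a c ',') = (FIRST(RHS) \ {ε}) ∪ (FOLLOW(S) if ε ∈ FIRST(RHS), i.e. RHS ⇒* ε)
FIRST(a c ',') = { 'a' }
ε ∉ FIRST(a c ','), so FOLLOW(S) is not added.
PREDICT(S → a c ',') = { 'a' }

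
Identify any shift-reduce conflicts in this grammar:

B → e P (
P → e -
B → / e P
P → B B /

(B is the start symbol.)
No shift-reduce conflicts

A shift-reduce conflict occurs when an LR(0) state has both:
  - a complete (reduce) item [A → α .] (dot at the end), and
  - a shift item [B → β . c γ] (dot before a terminal).

Augment with B' → B and build the canonical LR(0) collection (I0 = CLOSURE({[B' → . B]}), then GOTO on every symbol after a dot until no new states appear). It has 13 states:
  I0: { [B → . / e P], [B → . e P (], [B' → . B] }  — shift
  I1: { [B → / . e P] }  — shift
  I2: { [B' → B .] }  — accept
  I3: { [B → . / e P], [B → . e P (], [B → e . P (], [P → . B B /], [P → . e -] }  — shift
  I4: { [B → . / e P], [B → . e P (], [P → B . B /] }  — shift
  I5: { [B → e P . (] }  — shift
  I6: { [B → . / e P], [B → . e P (], [B → e . P (], [P → . B B /], [P → . e -], [P → e . -] }  — shift
  I7: { [P → e - .] }  — reduce
  I8: { [B → e P ( .] }  — reduce
  I9: { [P → B B . /] }  — shift
  I10: { [P → B B / .] }  — reduce
  I11: { [B → . / e P], [B → . e P (], [B → / e . P], [P → . B B /], [P → . e -] }  — shift
  I12: { [B → / e P .] }  — reduce

No state contains both a complete item and a shift item.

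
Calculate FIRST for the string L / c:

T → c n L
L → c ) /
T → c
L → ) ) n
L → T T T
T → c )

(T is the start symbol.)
FIRST sets of the non-terminals involved (from the grammar, by fixed-point iteration):
  FIRST(L) = { ')', 'c' }

To compute FIRST(L / c), process the symbols left to right:
Symbol L is a non-terminal. Add FIRST(L) \ {ε} = { ')', 'c' }
L is not nullable (ε ∉ FIRST(L)), so stop here.
FIRST(L / c) = { ')', 'c' }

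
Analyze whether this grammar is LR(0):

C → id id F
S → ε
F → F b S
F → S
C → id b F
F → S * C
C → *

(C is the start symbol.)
Augment with C' → C and build the canonical LR(0) collection (I0 = CLOSURE({[C' → . C]}), then GOTO on every symbol after a dot until no new states appear). It has 13 states:
  I0: { [C → . *], [C → . id b F], [C → . id id F], [C' → . C] }  — shift
  I1: { [C → * .] }  — reduce
  I2: { [C' → C .] }  — accept
  I3: { [C → id . b F], [C → id . id F] }  — shift
  I4: { [C → id b . F], [F → . F b S], [F → . S * C], [F → . S], [S → .] }  — reduce
  I5: { [C → id id . F], [F → . F b S], [F → . S * C], [F → . S], [S → .] }  — reduce
  I6: { [C → id id F .], [F → F . b S] }  — shift, reduce
  I7: { [F → S . * C], [F → S .] }  — shift, reduce
  I8: { [C → . *], [C → . id b F], [C → . id id F], [F → S * . C] }  — shift
  I9: { [F → S * C .] }  — reduce
  I10: { [F → F b . S], [S → .] }  — reduce
  I11: { [F → F b S .] }  — reduce
  I12: { [C → id b F .], [F → F . b S] }  — shift, reduce

Conflict in state I6:
  Shift-reduce conflict between [C → id id F .] and [F → F . b S]
So the grammar is NOT LR(0).

Answer: No. Shift-reduce conflict between [C → id id F .] and [F → F . b S]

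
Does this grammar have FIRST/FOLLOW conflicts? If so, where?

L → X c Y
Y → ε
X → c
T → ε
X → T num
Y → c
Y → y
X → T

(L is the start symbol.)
Nullable non-terminals: T, X, Y.
FIRST sets used below: FIRST(T) = { ε }
T has a nullable alternative but only one production, so nothing to check.

X: nullable alternative(s) X → T; FOLLOW(X) = { 'c' }
  X → c: FIRST \ {ε} = { 'c' } — overlaps FOLLOW(X) on { 'c' }: CONFLICT
  X → T num: FIRST \ {ε} = { 'num' } — disjoint from FOLLOW(X)
  X → T: FIRST \ {ε} = { } — this is the only nullable alternative, skip

Y: nullable alternative(s) Y → ε; FOLLOW(Y) = { $ }
  Y → ε: FIRST \ {ε} = { } — this is the only nullable alternative, skip
  Y → c: FIRST \ {ε} = { 'c' } — disjoint from FOLLOW(Y)
  Y → y: FIRST \ {ε} = { 'y' } — disjoint from FOLLOW(Y)

L has no nullable alternative, so no FIRST/FOLLOW check is needed there.

So the grammar has 1 FIRST/FOLLOW conflict (marked CONFLICT above).

Answer: Yes. X → c with FOLLOW(X) on { 'c' }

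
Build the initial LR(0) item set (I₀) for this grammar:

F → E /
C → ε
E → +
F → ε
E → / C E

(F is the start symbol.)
First, augment the grammar with F' → F
I₀ = CLOSURE({ [F' → . F] }):
  [F' → . F] has the dot before F: add [F → . E /], [F → .]
  [F → . E /] has the dot before E: add [E → . +], [E → . / C E]
No further items can be added.

I₀ = { [E → . +], [E → . / C E], [F → . E /], [F → .], [F' → . F] }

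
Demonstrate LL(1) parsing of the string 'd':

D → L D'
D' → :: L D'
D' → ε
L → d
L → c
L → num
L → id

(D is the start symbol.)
Stack is shown with the top on the left.

Stack   Input  Action
---------------------
D $     d $    output D → L D'
L D' $  d $    output L → d
d D' $  d $    match 'd'
D' $    $      output D' → ε
$       $      accept

The string is accepted.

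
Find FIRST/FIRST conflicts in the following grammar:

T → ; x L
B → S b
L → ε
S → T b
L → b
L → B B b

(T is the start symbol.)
No FIRST/FIRST conflicts.

FIRST sets of the non-terminals at (or reachable through a nullable prefix from) the front of some alternative:
  FIRST(B) = { ';' }

Productions for L:
  L → ε: FIRST = { ε }
  L → b: FIRST = { 'b' }
  L → B B b: FIRST = { ';' }
T, B, S have only one production, so no FIRST/FIRST conflict is possible there.

All alternatives of each non-terminal have pairwise disjoint FIRST sets.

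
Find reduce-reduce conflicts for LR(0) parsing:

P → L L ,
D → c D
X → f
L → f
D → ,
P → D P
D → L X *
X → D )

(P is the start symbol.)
Yes — I11: [L → f .] vs [X → f .]; I15: [D → , .] vs [P → L L , .]

A reduce-reduce conflict occurs when an LR(0) state has two complete items [A → α .] and [B → β .] — both call for a reduction, and with no lookahead the parser cannot choose between them.

Augment with P' → P and build the canonical LR(0) collection (I0 = CLOSURE({[P' → . P]}), then GOTO on every symbol after a dot until no new states appear). It has 17 states:
  I0: { [D → . ,], [D → . L X *], [D → . c D], [L → . f], [P → . D P], [P → . L L ,], [P' → . P] }  — shift
  I1: { [D → , .] }  — reduce
  I2: { [D → . ,], [D → . L X *], [D → . c D], [L → . f], [P → . D P], [P → . L L ,], [P → D . P] }  — shift
  I3: { [D → . ,], [D → . L X *], [D → . c D], [D → L . X *], [L → . f], [P → L . L ,], [X → . D )], [X → . f] }  — shift
  I4: { [P' → P .] }  — accept
  I5: { [D → . ,], [D → . L X *], [D → . c D], [D → c . D], [L → . f] }  — shift
  I6: { [L → f .] }  — reduce
  I7: { [D → c D .] }  — reduce
  I8: { [D → . ,], [D → . L X *], [D → . c D], [D → L . X *], [L → . f], [X → . D )], [X → . f] }  — shift
  I9: { [X → D . )] }  — shift
  I10: { [D → L X . *] }  — shift
  I11: { [L → f .], [X → f .] }  — 2 reduces
  I12: { [D → L X * .] }  — reduce
  I13: { [X → D ) .] }  — reduce
  I14: { [D → . ,], [D → . L X *], [D → . c D], [D → L . X *], [L → . f], [P → L L . ,], [X → . D )], [X → . f] }  — shift
  I15: { [D → , .], [P → L L , .] }  — 2 reduces
  I16: { [P → D P .] }  — reduce

I11 contains complete items [L → f .], [X → f .] — reduce-reduce conflict.
I15 contains complete items [D → , .], [P → L L , .] — reduce-reduce conflict.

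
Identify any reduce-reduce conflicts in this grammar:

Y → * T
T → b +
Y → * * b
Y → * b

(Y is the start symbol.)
No reduce-reduce conflicts

A reduce-reduce conflict occurs when an LR(0) state has two complete items [A → α .] and [B → β .] — both call for a reduction, and with no lookahead the parser cannot choose between them.

Augment with Y' → Y and build the canonical LR(0) collection (I0 = CLOSURE({[Y' → . Y]}), then GOTO on every symbol after a dot until no new states appear). It has 8 states:
  I0: { [Y → . * * b], [Y → . * T], [Y → . * b], [Y' → . Y] }  — shift
  I1: { [T → . b +], [Y → * . * b], [Y → * . T], [Y → * . b] }  — shift
  I2: { [Y' → Y .] }  — accept
  I3: { [Y → * * . b] }  — shift
  I4: { [Y → * T .] }  — reduce
  I5: { [T → b . +], [Y → * b .] }  — shift, reduce
  I6: { [T → b + .] }  — reduce
  I7: { [Y → * * b .] }  — reduce

No state contains more than one complete item.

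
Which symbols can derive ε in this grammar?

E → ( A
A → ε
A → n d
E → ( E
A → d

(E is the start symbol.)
{ 'A' }

ε-productions: A → ε
So A is immediately nullable.
No further non-terminal can be added: every production for the remaining non-terminals contains a terminal or a non-nullable non-terminal.
Nullable = { 'A' }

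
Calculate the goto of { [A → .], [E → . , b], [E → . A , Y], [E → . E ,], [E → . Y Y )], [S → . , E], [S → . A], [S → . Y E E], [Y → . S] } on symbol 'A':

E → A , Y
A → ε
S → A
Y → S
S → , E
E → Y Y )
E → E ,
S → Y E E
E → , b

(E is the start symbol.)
GOTO(I, 'A') = CLOSURE({ [A → αX.β] : [A → α.Xβ] ∈ I, X = 'A' })

Items with dot before 'A', with the dot advanced:
  [E → . A , Y] → [E → A . , Y]
  [S → . A] → [S → A .]
Closure adds nothing (no advanced item has the dot before a non-terminal).

GOTO = { [E → A . , Y], [S → A .] }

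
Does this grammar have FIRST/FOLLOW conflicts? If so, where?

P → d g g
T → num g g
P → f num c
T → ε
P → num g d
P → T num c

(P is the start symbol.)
Yes. T → num g g with FOLLOW(T) on { 'num' }

Nullable non-terminals: T.

T: nullable alternative(s) T → ε; FOLLOW(T) = { 'num' }
  T → num g g: FIRST \ {ε} = { 'num' } — overlaps FOLLOW(T) on { 'num' }: CONFLICT
  T → ε: FIRST \ {ε} = { } — this is the only nullable alternative, skip

P has no nullable alternative, so no FIRST/FOLLOW check is needed there.

So the grammar has 1 FIRST/FOLLOW conflict (marked CONFLICT above).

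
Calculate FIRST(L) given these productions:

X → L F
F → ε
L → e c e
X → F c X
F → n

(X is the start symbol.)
{ 'e' }

From L → e c e:
  - e is a terminal: add 'e' and stop

Collecting: FIRST(L) = { 'e' }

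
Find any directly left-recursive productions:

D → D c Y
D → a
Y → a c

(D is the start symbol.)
Direct left recursion occurs when N → N α for some non-terminal N (the right-hand side begins with the left-hand side itself).

D → D c Y: LEFT RECURSIVE (starts with D)
D → a: starts with a
Y → a c: starts with a

The grammar has direct left recursion on: D.

Answer: Yes, D is left-recursive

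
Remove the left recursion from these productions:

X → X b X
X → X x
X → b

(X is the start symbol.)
X → b X'
X' → b X X'
X' → x X'
X' → ε

X is directly left-recursive. The standard transformation for
  A → A α₁ | ... | A α_m | β₁ | ... | β_n
is
  A  → β₁ A' | ... | β_n A'
  A' → α₁ A' | ... | α_m A' | ε

X → b becomes X → b X'
X → X b X becomes X' → b X X'
X → X x becomes X' → x X'
Add X' → ε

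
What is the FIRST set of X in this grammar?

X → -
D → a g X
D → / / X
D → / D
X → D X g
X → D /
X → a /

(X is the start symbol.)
FIRST sets of the other non-terminals involved (by the same procedure, iterated to a fixed point):
  FIRST(D) = { '/', 'a' }

From X → -:
  - '-' is a terminal: add '-' and stop
From X → D X g:
  - D is a non-terminal: add FIRST(D) \ {ε} = { '/', 'a' }
    D is not nullable, so stop
From X → D /:
  - D is a non-terminal: add FIRST(D) \ {ε} = { '/', 'a' }
    D is not nullable, so stop
From X → a /:
  - a is a terminal: add 'a' and stop

Collecting: FIRST(X) = { '-', '/', 'a' }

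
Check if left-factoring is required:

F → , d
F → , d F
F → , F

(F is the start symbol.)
Yes, F has productions with common prefix ','

Left-factoring is needed when two productions for the same non-terminal
share a common prefix on the right-hand side.

Productions for F:
  F → , d
  F → , d F
  F → , F

Found common prefix ',' in productions for F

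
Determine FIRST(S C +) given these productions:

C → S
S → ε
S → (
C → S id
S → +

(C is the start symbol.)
{ '(', '+', 'id' }

FIRST sets of the non-terminals involved (from the grammar, by fixed-point iteration):
  FIRST(S) = { '(', '+', ε }
  FIRST(C) = { '(', '+', 'id', ε }

To compute FIRST(S C +), process the symbols left to right:
Symbol S is a non-terminal. Add FIRST(S) \ {ε} = { '(', '+' }
S is nullable (ε ∈ FIRST(S)), continue to the next symbol.
Symbol C is a non-terminal. Add FIRST(C) \ {ε} = { '(', '+', 'id' }
C is nullable (ε ∈ FIRST(C)), continue to the next symbol.
Symbol + is a terminal. Add '+' and stop.
FIRST(S C +) = { '(', '+', 'id' }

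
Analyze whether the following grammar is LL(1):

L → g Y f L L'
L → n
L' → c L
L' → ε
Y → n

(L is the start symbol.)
Relevant sets:
  FOLLOW(L') = { $, 'c' }

For L:
  PREDICT(L → g Y f L L') = { 'g' }
  PREDICT(L → n) = { 'n' }
For L':
  PREDICT(L' → c L) = { 'c' }
  PREDICT(L' → ε) = { $, 'c' }
Y has a single production, so nothing to check there.

Conflict found: Predict set conflict for L': { 'c' }
The grammar is NOT LL(1).

Answer: No. Predict set conflict for L': { 'c' }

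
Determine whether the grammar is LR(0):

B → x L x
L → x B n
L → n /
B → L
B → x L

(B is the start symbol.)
A grammar is LR(0) if no state in the canonical LR(0) collection has:
  - both a shift item (dot before a terminal) and a complete item (shift-reduce conflict), or
  - two or more complete items (reduce-reduce conflict; the accept item [B' → B .] counts as a complete item here).

Augment with B' → B and build the canonical LR(0) collection (I0 = CLOSURE({[B' → . B]}), then GOTO on every symbol after a dot until no new states appear). It has 10 states:
  I0: { [B → . L], [B → . x L x], [B → . x L], [B' → . B], [L → . n /], [L → . x B n] }  — shift
  I1: { [B' → B .] }  — accept
  I2: { [B → L .] }  — reduce
  I3: { [L → n . /] }  — shift
  I4: { [B → . L], [B → . x L x], [B → . x L], [B → x . L x], [B → x . L], [L → . n /], [L → . x B n], [L → x . B n] }  — shift
  I5: { [L → x B . n] }  — shift
  I6: { [B → L .], [B → x L . x], [B → x L .] }  — shift, 2 reduces
  I7: { [B → x L x .] }  — reduce
  I8: { [L → x B n .] }  — reduce
  I9: { [L → n / .] }  — reduce

Conflict in state I6:
  Shift-reduce conflict between [B → L .] and [B → x L . x]
So the grammar is NOT LR(0).

Answer: No. Shift-reduce conflict between [B → L .] and [B → x L . x]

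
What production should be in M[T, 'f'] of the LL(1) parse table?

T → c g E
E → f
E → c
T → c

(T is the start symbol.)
Empty (error entry)

To find M[T, 'f'], we find productions for T where 'f' is in the predict set (PREDICT(N → α) = (FIRST(α) \ {ε}) ∪ (FOLLOW(N) if α ⇒* ε)).

T → c g E: PREDICT = { 'c' }
T → c: PREDICT = { 'c' }

M[T, 'f'] is empty (no production applies)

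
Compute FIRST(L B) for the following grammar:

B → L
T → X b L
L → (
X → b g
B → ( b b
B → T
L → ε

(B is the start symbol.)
FIRST sets of the non-terminals involved (from the grammar, by fixed-point iteration):
  FIRST(L) = { '(', ε }
  FIRST(B) = { '(', 'b', ε }

To compute FIRST(L B), process the symbols left to right:
Symbol L is a non-terminal. Add FIRST(L) \ {ε} = { '(' }
L is nullable (ε ∈ FIRST(L)), continue to the next symbol.
Symbol B is a non-terminal. Add FIRST(B) \ {ε} = { '(', 'b' }
B is nullable (ε ∈ FIRST(B)), continue to the next symbol.
All symbols are nullable, so ε is in the result.
FIRST(L B) = { '(', 'b', ε }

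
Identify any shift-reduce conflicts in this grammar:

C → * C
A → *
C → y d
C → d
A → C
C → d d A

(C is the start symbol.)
Yes — I3: [C → d .] vs [C → d . d A]; I7: [A → * .] vs [C → . * C]

A shift-reduce conflict occurs when an LR(0) state has both:
  - a complete (reduce) item [A → α .] (dot at the end), and
  - a shift item [B → β . c γ] (dot before a terminal).

Augment with C' → C and build the canonical LR(0) collection (I0 = CLOSURE({[C' → . C]}), then GOTO on every symbol after a dot until no new states appear). It has 11 states:
  I0: { [C → . * C], [C → . d d A], [C → . d], [C → . y d], [C' → . C] }  — shift
  I1: { [C → * . C], [C → . * C], [C → . d d A], [C → . d], [C → . y d] }  — shift
  I2: { [C' → C .] }  — accept
  I3: { [C → d . d A], [C → d .] }  — shift, reduce
  I4: { [C → y . d] }  — shift
  I5: { [C → y d .] }  — reduce
  I6: { [A → . *], [A → . C], [C → . * C], [C → . d d A], [C → . d], [C → . y d], [C → d d . A] }  — shift
  I7: { [A → * .], [C → * . C], [C → . * C], [C → . d d A], [C → . d], [C → . y d] }  — shift, reduce
  I8: { [C → d d A .] }  — reduce
  I9: { [A → C .] }  — reduce
  I10: { [C → * C .] }  — reduce

I3 contains reduce item [C → d .] and shift item [C → d . d A] — shift-reduce conflict.
I7 contains reduce item [A → * .] and shift items [C → . * C], [C → . d], [C → . d d A], [C → . y d] — shift-reduce conflict.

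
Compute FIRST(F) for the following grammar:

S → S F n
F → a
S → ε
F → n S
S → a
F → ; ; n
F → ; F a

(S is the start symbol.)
{ ';', 'a', 'n' }

To compute FIRST(F), examine every production with F on the left-hand side, reading each right-hand side left to right until a non-nullable symbol is reached.

From F → a:
  - a is a terminal: add 'a' and stop
From F → n S:
  - n is a terminal: add 'n' and stop
From F → ; ; n:
  - ';' is a terminal: add ';' and stop
From F → ; F a:
  - ';' is a terminal: add ';' and stop

Collecting: FIRST(F) = { ';', 'a', 'n' }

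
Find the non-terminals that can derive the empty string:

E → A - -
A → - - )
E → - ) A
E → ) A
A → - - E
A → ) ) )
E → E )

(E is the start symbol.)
None

A non-terminal is nullable if it can derive ε (the empty string): either it has an ε-production, or it has a production whose right-hand side consists entirely of nullable non-terminals.

There are no ε-productions, so no non-terminal can derive ε.
No non-terminals are nullable.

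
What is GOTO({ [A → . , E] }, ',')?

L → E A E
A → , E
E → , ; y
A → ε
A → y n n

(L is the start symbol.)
{ [A → , . E], [E → . , ; y] }

GOTO(I, ',') = CLOSURE({ [A → αX.β] : [A → α.Xβ] ∈ I, X = ',' })

Items with dot before ',', with the dot advanced:
  [A → . , E] → [A → , . E]
Closure of the advanced items:
  [A → , . E] has the dot before E: add [E → . , ; y]

GOTO = { [A → , . E], [E → . , ; y] }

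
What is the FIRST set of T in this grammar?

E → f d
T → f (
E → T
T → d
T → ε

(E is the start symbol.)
To compute FIRST(T), examine every production with T on the left-hand side, reading each right-hand side left to right until a non-nullable symbol is reached.

From T → f (:
  - f is a terminal: add 'f' and stop
From T → d:
  - d is a terminal: add 'd' and stop
From T → ε:
  - ε-production, so ε ∈ FIRST(T)

Collecting: FIRST(T) = { 'd', 'f', ε }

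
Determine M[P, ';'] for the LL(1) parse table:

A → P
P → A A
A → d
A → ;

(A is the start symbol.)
To find M[P, ';'], we find productions for P where ';' is in the predict set (PREDICT(N → α) = (FIRST(α) \ {ε}) ∪ (FOLLOW(N) if α ⇒* ε)).

Relevant sets:
  FIRST(A) = { ';', 'd' }

P → A A: PREDICT = { ';', 'd' }
  ';' is in predict set, so this production goes in M[P, ';']

M[P, ';'] = P → A A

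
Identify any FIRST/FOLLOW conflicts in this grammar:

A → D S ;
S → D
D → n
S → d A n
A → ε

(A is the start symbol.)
Yes. A → D S ';' with FOLLOW(A) on { 'n' }

A FIRST/FOLLOW conflict occurs when a non-terminal N has a nullable alternative N → β (β ⇒* ε) and another alternative N → α with FIRST(α) ∩ FOLLOW(N) ≠ ∅: on such a lookahead the parser cannot decide between expanding α and letting N vanish via β.

Nullable non-terminals: A.
FIRST sets used below: FIRST(D) = { 'n' }

A: nullable alternative(s) A → ε; FOLLOW(A) = { $, 'n' }
  A → D S ;: FIRST \ {ε} = { 'n' } — overlaps FOLLOW(A) on { 'n' }: CONFLICT
  A → ε: FIRST \ {ε} = { } — this is the only nullable alternative, skip

D, S have no nullable alternative, so no FIRST/FOLLOW check is needed there.

So the grammar has 1 FIRST/FOLLOW conflict (marked CONFLICT above).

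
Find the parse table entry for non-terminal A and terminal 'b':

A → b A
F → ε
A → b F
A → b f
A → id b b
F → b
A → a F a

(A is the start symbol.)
To find M[A, 'b'], we find productions for A where 'b' is in the predict set (PREDICT(N → α) = (FIRST(α) \ {ε}) ∪ (FOLLOW(N) if α ⇒* ε)).

A → b A: PREDICT = { 'b' }
  'b' is in predict set, so this production goes in M[A, 'b']
A → b F: PREDICT = { 'b' }
  'b' is in predict set, so this production goes in M[A, 'b']
A → b f: PREDICT = { 'b' }
  'b' is in predict set, so this production goes in M[A, 'b']
A → id b b: PREDICT = { 'id' }
A → a F a: PREDICT = { 'a' }

M[A, 'b'] = A → b A, A → b F, A → b f  (a multiply-defined cell — the grammar is not LL(1))

Answer: A → b A, A → b F, A → b f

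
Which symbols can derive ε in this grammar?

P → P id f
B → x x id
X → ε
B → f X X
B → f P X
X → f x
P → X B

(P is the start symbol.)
A non-terminal is nullable if it can derive ε (the empty string): either it has an ε-production, or it has a production whose right-hand side consists entirely of nullable non-terminals.

ε-productions: X → ε
So X is immediately nullable.
No further non-terminal can be added: every production for the remaining non-terminals contains a terminal or a non-nullable non-terminal.
Nullable = { 'X' }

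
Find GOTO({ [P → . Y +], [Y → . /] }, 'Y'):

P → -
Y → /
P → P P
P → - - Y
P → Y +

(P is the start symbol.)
{ [P → Y . +] }

GOTO(I, 'Y') = CLOSURE({ [A → αX.β] : [A → α.Xβ] ∈ I, X = 'Y' })

Items with dot before 'Y', with the dot advanced:
  [P → . Y +] → [P → Y . +]
Closure adds nothing (no advanced item has the dot before a non-terminal).

GOTO = { [P → Y . +] }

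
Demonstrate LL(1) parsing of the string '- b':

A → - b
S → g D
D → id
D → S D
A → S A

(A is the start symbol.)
LL(1) parsing maintains a stack (initially the start symbol over $) and the input. At each step: if the stack top is a terminal, match it against the current input token; if it is a non-terminal N, replace it with the RHS of M[N, lookahead] (the unique production whose predict set contains the lookahead).

Stack is shown with the top on the left.

Stack  Input  Action
--------------------
A $    - b $  output A → - b
- b $  - b $  match '-'
b $    b $    match 'b'
$      $      accept

The string is accepted.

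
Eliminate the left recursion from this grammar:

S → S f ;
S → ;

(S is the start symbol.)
S → ; S'
S' → f ; S'
S' → ε

S is directly left-recursive. The standard transformation for
  A → A α₁ | ... | A α_m | β₁ | ... | β_n
is
  A  → β₁ A' | ... | β_n A'
  A' → α₁ A' | ... | α_m A' | ε

S → ; becomes S → ; S'
S → S f ; becomes S' → f ; S'
Add S' → ε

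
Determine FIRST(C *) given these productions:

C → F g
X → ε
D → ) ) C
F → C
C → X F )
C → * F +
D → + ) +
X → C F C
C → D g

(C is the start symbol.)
FIRST sets of the non-terminals involved (from the grammar, by fixed-point iteration):
  FIRST(C) = { ')', '*', '+' }

To compute FIRST(C *), process the symbols left to right:
Symbol C is a non-terminal. Add FIRST(C) \ {ε} = { ')', '*', '+' }
C is not nullable (ε ∉ FIRST(C)), so stop here.
FIRST(C *) = { ')', '*', '+' }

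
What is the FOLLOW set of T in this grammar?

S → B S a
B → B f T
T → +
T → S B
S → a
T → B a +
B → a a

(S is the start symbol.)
{ 'a', 'f' }

To compute FOLLOW(T), find every occurrence of T on a right-hand side N → α T β: add FIRST(β) \ {ε}, and if β is empty or nullable also add FOLLOW(N). Iterate to a fixed point.

In B → B f T: T is at the end, add FOLLOW(B)

The FOLLOW sets referred to above (computed the same way, to a fixed point):
  FOLLOW(B) = { 'a', 'f' }

Taking the union: FOLLOW(T) = { 'a', 'f' }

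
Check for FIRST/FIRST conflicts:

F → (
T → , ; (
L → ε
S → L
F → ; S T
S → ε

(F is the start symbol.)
FIRST sets of the non-terminals at (or reachable through a nullable prefix from) the front of some alternative:
  FIRST(L) = { ε }

Productions for F:
  F → (: FIRST = { '(' }
  F → ; S T: FIRST = { ';' }
Productions for S:
  S → L: FIRST = { ε }
  S → ε: FIRST = { ε }
T, L have only one production, so no FIRST/FIRST conflict is possible there.

Conflict for S: S → L and S → ε
  Overlap: { ε }

Answer: Yes. S → L / S → ε on { ε }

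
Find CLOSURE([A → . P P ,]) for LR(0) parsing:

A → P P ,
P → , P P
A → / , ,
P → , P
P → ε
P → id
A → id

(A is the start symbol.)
Start with: [A → . P P ,]
  [A → . P P ,] has the dot before P: add [P → . , P P], [P → . , P], [P → .], [P → . id]
No further items can be added.

CLOSURE = { [A → . P P ,], [P → . , P P], [P → . , P], [P → . id], [P → .] }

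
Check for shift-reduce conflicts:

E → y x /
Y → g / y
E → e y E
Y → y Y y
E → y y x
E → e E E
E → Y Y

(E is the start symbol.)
Yes — I20: [E → y y x .] vs [E → y x . /]; I22: [Y → y Y y .] vs [Y → . g / y]

A shift-reduce conflict occurs when an LR(0) state has both:
  - a complete (reduce) item [A → α .] (dot at the end), and
  - a shift item [B → β . c γ] (dot before a terminal).

Augment with E' → E and build the canonical LR(0) collection (I0 = CLOSURE({[E' → . E]}), then GOTO on every symbol after a dot until no new states appear). It has 24 states:
  I0: { [E → . Y Y], [E → . e E E], [E → . e y E], [E → . y x /], [E → . y y x], [E' → . E], [Y → . g / y], [Y → . y Y y] }  — shift
  I1: { [E' → E .] }  — accept
  I2: { [E → Y . Y], [Y → . g / y], [Y → . y Y y] }  — shift
  I3: { [E → . Y Y], [E → . e E E], [E → . e y E], [E → . y x /], [E → . y y x], [E → e . E E], [E → e . y E], [Y → . g / y], [Y → . y Y y] }  — shift
  I4: { [Y → g . / y] }  — shift
  I5: { [E → y . x /], [E → y . y x], [Y → . g / y], [Y → . y Y y], [Y → y . Y y] }  — shift
  I6: { [Y → y Y . y] }  — shift
  I7: { [E → y x . /] }  — shift
  I8: { [E → y y . x], [Y → . g / y], [Y → . y Y y], [Y → y . Y y] }  — shift
  I9: { [E → y y x .] }  — reduce
  I10: { [Y → . g / y], [Y → . y Y y], [Y → y . Y y] }  — shift
  I11: { [E → y x / .] }  — reduce
  I12: { [Y → y Y y .] }  — reduce
  I13: { [Y → g / . y] }  — shift
  I14: { [Y → g / y .] }  — reduce
  I15: { [E → . Y Y], [E → . e E E], [E → . e y E], [E → . y x /], [E → . y y x], [E → e E . E], [Y → . g / y], [Y → . y Y y] }  — shift
  I16: { [E → . Y Y], [E → . e E E], [E → . e y E], [E → . y x /], [E → . y y x], [E → e y . E], [E → y . x /], [E → y . y x], [Y → . g / y], [Y → . y Y y], [Y → y . Y y] }  — shift
  I17: { [E → e y E .] }  — reduce
  I18: { [E → Y . Y], [Y → . g / y], [Y → . y Y y], [Y → y Y . y] }  — shift
  I19: { [E → y . x /], [E → y . y x], [E → y y . x], [Y → . g / y], [Y → . y Y y], [Y → y . Y y] }  — shift
  I20: { [E → y x . /], [E → y y x .] }  — shift, reduce
  I21: { [E → Y Y .] }  — reduce
  I22: { [Y → . g / y], [Y → . y Y y], [Y → y . Y y], [Y → y Y y .] }  — shift, reduce
  I23: { [E → e E E .] }  — reduce

I20 contains reduce item [E → y y x .] and shift item [E → y x . /] — shift-reduce conflict.
I22 contains reduce item [Y → y Y y .] and shift items [Y → . g / y], [Y → . y Y y] — shift-reduce conflict.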